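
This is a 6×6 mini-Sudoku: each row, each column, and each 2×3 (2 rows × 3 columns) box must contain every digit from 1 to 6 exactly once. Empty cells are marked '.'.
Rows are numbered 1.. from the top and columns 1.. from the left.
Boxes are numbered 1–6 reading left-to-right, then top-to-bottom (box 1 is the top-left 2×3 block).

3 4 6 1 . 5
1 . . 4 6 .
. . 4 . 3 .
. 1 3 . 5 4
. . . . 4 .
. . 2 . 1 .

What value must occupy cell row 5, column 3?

1

Cell row 5, column 3 itself could take any of {1, 5} by direct elimination.
Consider where 1 can go in box 5.
row 5, column 1 is out (column 1 already has a 1).
row 5, column 2 is out (column 2 already has a 1).
row 6, column 1 is out (row 6 already has a 1).
row 6, column 2 is out (row 6 already has a 1).
So the only cell in box 5 that can hold 1 is row 5, column 3.
Therefore row 5, column 3 = 1.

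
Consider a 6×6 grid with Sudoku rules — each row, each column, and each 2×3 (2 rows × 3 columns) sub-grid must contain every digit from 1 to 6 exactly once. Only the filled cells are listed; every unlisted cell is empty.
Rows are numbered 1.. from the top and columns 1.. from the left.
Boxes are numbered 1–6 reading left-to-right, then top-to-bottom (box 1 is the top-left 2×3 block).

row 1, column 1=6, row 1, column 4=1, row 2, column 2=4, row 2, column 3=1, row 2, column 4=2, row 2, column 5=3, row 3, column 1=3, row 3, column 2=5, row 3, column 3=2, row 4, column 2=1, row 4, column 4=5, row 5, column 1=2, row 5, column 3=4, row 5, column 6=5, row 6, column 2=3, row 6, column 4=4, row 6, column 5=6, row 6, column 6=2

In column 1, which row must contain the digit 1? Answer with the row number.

Consider where 1 can go in column 1.
row 2, column 1 is out (row 2 already has a 1).
row 4, column 1 is out (row 4 already has a 1).
So the only cell in column 1 that can hold 1 is row 6, column 1.
That is row 6.

6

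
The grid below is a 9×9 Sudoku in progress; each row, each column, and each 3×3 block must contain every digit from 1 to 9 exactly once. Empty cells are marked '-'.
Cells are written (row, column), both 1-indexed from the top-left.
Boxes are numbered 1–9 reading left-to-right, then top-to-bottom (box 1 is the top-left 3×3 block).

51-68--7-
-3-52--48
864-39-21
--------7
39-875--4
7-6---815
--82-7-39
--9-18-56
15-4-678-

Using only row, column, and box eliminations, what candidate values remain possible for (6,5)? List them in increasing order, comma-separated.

4,9

Row 6 already contains {1, 5, 6, 7, 8}.
Column 5 already contains {1, 2, 3, 7, 8}.
Its 3×3 block (box 5) already contains {5, 7, 8}.
Removing those from 1–9 leaves {4, 9} as the candidates for (6,5).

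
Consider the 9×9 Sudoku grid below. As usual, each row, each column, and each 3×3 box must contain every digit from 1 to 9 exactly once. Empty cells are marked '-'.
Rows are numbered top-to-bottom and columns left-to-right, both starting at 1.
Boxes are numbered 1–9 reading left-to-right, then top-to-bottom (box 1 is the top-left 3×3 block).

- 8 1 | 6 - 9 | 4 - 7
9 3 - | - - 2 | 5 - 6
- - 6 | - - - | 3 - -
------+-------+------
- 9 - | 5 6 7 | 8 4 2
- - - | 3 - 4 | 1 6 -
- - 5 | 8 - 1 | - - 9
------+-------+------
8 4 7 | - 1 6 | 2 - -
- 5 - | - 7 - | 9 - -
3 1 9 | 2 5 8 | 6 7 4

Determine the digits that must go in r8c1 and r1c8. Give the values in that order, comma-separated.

6,2

For r8c1:
  Consider where 6 can go in box 7.
  r8c3 is out (column 3 already has a 6).
  So the only cell in box 7 that can hold 6 is r8c1.
  So r8c1 = 6.
For r1c8:
  Row 1 already contains {1, 4, 6, 7, 8, 9}.
  Column 8 already contains {4, 6, 7}.
  Its 3×3 block (box 3) already contains {3, 4, 5, 6, 7}.
  The only value from 1–9 not eliminated is 2, so r1c8 = 2.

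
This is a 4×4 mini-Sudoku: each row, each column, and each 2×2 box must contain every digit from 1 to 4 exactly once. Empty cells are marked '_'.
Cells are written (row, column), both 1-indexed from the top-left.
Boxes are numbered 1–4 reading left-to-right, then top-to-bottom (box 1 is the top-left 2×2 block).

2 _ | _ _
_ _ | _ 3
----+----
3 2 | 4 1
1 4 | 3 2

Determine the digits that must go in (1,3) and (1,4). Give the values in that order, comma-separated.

For (1,3):
  Row 1 already contains {2}.
  Column 3 already contains {3, 4}.
  Its 2×2 block (box 2) already contains {3}.
  The only value from 1–4 not eliminated is 1, so (1,3) = 1.
For (1,4):
  Row 1 already contains {2}.
  Column 4 already contains {1, 2, 3}.
  Its 2×2 block (box 2) already contains {3}.
  The only value from 1–4 not eliminated is 4, so (1,4) = 4.

1,4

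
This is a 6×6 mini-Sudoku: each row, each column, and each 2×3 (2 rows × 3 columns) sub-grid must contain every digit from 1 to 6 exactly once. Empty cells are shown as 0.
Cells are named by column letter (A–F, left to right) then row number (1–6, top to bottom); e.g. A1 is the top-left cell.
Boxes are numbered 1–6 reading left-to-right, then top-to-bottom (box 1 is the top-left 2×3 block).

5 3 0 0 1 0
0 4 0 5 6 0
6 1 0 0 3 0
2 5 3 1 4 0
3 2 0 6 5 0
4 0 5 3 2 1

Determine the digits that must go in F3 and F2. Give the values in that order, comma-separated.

5,3

For F3:
  Consider where 5 can go in box 4.
  D3 is out (column D already has a 5).
  F4 is out (row 4 already has a 5).
  So the only cell in box 4 that can hold 5 is F3.
  So F3 = 5.
For F2:
  Consider where 3 can go in column F.
  F1 is out (row 1 already has a 3).
  F3 is out (row 3 already has a 3).
  F4 is out (row 4 already has a 3).
  F5 is out (row 5 already has a 3).
  So the only cell in column F that can hold 3 is F2.
  So F2 = 3.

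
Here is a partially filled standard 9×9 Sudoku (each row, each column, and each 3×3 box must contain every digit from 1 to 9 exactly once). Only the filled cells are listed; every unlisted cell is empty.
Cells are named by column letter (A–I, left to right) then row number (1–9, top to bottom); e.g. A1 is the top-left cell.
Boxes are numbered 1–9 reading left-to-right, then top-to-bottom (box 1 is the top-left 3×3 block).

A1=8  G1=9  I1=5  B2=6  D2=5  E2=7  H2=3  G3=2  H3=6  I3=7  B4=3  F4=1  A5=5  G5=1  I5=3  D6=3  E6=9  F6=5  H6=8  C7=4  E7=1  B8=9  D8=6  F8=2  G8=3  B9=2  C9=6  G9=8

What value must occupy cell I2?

Cell I2 itself could take any of {1, 4, 8} by direct elimination.
Consider where 8 can go in box 3.
H1 is out (row 1 already has a 8).
G2 is out (column G already has a 8).
So the only cell in box 3 that can hold 8 is I2.
Therefore I2 = 8.

8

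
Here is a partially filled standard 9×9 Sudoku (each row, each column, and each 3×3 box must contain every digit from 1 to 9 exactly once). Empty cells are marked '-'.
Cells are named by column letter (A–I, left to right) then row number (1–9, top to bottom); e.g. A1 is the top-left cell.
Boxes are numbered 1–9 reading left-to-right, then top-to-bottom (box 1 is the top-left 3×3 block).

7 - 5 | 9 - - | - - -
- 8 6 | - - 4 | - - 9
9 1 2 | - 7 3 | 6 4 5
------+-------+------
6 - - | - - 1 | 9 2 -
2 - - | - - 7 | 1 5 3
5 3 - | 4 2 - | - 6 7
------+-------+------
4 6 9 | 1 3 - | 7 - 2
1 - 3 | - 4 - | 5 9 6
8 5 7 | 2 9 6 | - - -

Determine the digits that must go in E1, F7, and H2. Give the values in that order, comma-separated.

For E1:
  Consider where 6 can go in box 2.
  F1 is out (column F already has a 6).
  D2 is out (row 2 already has a 6).
  E2 is out (row 2 already has a 6).
  D3 is out (row 3 already has a 6).
  So the only cell in box 2 that can hold 6 is E1.
  So E1 = 6.
For F7:
  Consider where 5 can go in row 7.
  H7 is out (column H already has a 5).
  So the only cell in row 7 that can hold 5 is F7.
  So F7 = 5.
For H2:
  Consider where 7 can go in row 2.
  A2 is out (column A already has a 7).
  D2 is out (box 2 already has a 7).
  E2 is out (column E already has a 7).
  G2 is out (column G already has a 7).
  So the only cell in row 2 that can hold 7 is H2.
  So H2 = 7.

6,5,7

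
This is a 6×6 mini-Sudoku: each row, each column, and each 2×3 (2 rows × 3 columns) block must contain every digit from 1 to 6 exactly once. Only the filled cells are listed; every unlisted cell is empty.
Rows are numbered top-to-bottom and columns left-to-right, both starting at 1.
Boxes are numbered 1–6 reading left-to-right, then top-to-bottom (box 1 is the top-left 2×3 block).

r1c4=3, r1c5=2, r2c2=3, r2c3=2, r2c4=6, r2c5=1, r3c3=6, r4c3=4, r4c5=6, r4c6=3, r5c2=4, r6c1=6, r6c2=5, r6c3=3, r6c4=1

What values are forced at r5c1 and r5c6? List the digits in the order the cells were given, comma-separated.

2,6

For r5c1:
  Consider where 2 can go in box 5.
  r5c3 is out (column 3 already has a 2).
  So the only cell in box 5 that can hold 2 is r5c1.
  So r5c1 = 2.
For r5c6:
  Consider where 6 can go in column 6.
  r1c6 is out (box 2 already has a 6).
  r2c6 is out (row 2 already has a 6).
  r3c6 is out (row 3 already has a 6).
  r6c6 is out (row 6 already has a 6).
  So the only cell in column 6 that can hold 6 is r5c6.
  So r5c6 = 6.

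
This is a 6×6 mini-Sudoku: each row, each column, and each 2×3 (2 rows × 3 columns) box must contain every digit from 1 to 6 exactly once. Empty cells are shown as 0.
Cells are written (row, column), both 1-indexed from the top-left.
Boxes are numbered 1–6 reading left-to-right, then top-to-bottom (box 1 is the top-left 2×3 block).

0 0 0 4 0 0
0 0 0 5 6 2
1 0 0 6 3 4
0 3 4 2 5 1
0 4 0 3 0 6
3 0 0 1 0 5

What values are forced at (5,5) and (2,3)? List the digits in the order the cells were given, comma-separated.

For (5,5):
  Row 5 already contains {3, 4, 6}.
  Column 5 already contains {3, 5, 6}.
  Its 2×3 block (box 6) already contains {1, 3, 5, 6}.
  The only value from 1–6 not eliminated is 2, so (5,5) = 2.
For (2,3):
  Consider where 3 can go in row 2.
  (2,1) is out (column 1 already has a 3).
  (2,2) is out (column 2 already has a 3).
  So the only cell in row 2 that can hold 3 is (2,3).
  So (2,3) = 3.

2,3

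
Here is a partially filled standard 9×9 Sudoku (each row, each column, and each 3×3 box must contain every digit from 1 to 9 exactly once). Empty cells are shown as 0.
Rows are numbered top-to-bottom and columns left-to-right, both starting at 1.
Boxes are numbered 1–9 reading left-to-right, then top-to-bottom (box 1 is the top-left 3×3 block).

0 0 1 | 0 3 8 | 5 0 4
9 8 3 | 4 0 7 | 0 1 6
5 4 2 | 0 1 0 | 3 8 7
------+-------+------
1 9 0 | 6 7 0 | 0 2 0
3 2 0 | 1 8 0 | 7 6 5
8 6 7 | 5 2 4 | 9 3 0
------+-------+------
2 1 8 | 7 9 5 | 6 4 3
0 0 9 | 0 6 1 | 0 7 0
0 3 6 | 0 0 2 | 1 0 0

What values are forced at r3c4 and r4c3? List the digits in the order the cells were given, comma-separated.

For r3c4:
  Row 3 already contains {1, 2, 3, 4, 5, 7, 8}.
  Column 4 already contains {1, 4, 5, 6, 7}.
  Its 3×3 block (box 2) already contains {1, 3, 4, 7, 8}.
  The only value from 1–9 not eliminated is 9, so r3c4 = 9.
For r4c3:
  Consider where 5 can go in column 3.
  r5c3 is out (row 5 already has a 5).
  So the only cell in column 3 that can hold 5 is r4c3.
  So r4c3 = 5.

9,5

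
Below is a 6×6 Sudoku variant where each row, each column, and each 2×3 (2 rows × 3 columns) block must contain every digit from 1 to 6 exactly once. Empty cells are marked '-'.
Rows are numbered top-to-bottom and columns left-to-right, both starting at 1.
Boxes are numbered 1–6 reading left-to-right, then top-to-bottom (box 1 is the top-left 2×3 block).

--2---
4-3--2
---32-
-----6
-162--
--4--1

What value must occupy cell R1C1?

1

Cell R1C1 itself could take any of {1, 5, 6} by direct elimination.
Consider where 1 can go in box 1.
R1C2 is out (column 2 already has a 1).
R2C2 is out (column 2 already has a 1).
So the only cell in box 1 that can hold 1 is R1C1.
Therefore R1C1 = 1.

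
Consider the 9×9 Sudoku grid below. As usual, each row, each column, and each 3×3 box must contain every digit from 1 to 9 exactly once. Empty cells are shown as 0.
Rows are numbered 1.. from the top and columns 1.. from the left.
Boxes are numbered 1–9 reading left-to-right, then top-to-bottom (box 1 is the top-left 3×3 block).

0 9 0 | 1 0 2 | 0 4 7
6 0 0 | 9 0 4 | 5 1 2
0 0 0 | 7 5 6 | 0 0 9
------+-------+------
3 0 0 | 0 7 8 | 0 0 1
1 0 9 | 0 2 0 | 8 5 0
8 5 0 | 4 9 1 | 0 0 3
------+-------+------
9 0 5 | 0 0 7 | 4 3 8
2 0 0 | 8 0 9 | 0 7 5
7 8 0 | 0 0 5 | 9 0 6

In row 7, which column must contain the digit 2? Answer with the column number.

Consider where 2 can go in row 7.
row 7, column 2 is out (box 7 already has a 2).
row 7, column 5 is out (column 5 already has a 2).
So the only cell in row 7 that can hold 2 is row 7, column 4.
That is column 4.

4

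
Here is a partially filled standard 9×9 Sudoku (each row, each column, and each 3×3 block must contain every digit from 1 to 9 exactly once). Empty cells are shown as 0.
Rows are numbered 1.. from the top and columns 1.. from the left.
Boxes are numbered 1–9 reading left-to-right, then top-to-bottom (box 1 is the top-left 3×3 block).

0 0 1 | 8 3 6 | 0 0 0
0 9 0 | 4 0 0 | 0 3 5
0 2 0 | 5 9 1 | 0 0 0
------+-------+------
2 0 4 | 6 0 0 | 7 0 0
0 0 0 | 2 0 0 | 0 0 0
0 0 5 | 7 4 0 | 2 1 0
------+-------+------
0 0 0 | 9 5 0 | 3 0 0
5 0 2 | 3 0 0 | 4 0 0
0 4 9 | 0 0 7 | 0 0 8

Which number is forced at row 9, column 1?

Cell row 9, column 1 itself could take any of {1, 3, 6} by direct elimination.
Consider where 3 can go in box 7.
row 7, column 1 is out (row 7 already has a 3).
row 7, column 2 is out (row 7 already has a 3).
row 7, column 3 is out (row 7 already has a 3).
row 8, column 2 is out (row 8 already has a 3).
So the only cell in box 7 that can hold 3 is row 9, column 1.
Therefore row 9, column 1 = 3.

3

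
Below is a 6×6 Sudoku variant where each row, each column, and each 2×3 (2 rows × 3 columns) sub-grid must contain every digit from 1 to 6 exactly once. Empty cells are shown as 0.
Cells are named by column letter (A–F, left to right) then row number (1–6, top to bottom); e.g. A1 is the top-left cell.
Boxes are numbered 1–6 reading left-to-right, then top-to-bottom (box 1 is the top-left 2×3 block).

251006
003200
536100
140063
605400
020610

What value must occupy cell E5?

Cell E5 itself could take any of {2, 3} by direct elimination.
Consider where 3 can go in box 6.
F5 is out (column F already has a 3).
F6 is out (column F already has a 3).
So the only cell in box 6 that can hold 3 is E5.
Therefore E5 = 3.

3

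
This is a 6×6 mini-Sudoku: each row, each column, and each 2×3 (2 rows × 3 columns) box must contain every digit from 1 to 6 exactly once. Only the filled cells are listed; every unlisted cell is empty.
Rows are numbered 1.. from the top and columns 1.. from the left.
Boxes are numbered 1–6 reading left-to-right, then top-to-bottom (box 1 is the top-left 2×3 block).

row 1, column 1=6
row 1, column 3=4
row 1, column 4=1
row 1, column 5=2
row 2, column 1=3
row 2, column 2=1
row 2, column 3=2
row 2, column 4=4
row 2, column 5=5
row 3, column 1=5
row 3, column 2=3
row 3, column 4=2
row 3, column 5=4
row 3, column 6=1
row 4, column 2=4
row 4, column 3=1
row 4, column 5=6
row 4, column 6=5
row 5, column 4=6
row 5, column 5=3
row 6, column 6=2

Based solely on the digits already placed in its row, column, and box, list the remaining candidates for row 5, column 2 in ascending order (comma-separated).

Row 5 already contains {3, 6}.
Column 2 already contains {1, 3, 4}.
Its 2×3 block (box 5) already contains {}.
Removing those from 1–6 leaves {2, 5} as the candidates for row 5, column 2.

2,5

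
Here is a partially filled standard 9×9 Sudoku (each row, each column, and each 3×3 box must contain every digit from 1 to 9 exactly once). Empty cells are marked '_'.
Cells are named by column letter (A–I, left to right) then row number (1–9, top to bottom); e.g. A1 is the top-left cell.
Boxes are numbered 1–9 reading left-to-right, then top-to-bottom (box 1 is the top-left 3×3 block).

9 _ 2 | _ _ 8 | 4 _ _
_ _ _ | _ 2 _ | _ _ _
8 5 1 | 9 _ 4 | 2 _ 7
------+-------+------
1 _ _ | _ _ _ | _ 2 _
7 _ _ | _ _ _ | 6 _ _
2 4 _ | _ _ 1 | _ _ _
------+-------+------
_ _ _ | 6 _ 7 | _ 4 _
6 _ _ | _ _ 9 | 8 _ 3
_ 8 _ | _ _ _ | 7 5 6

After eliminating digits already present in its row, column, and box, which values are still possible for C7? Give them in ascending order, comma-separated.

Row 7 already contains {4, 6, 7}.
Column C already contains {1, 2}.
Its 3×3 block (box 7) already contains {6, 8}.
Removing those from 1–9 leaves {3, 5, 9} as the candidates for C7.

3,5,9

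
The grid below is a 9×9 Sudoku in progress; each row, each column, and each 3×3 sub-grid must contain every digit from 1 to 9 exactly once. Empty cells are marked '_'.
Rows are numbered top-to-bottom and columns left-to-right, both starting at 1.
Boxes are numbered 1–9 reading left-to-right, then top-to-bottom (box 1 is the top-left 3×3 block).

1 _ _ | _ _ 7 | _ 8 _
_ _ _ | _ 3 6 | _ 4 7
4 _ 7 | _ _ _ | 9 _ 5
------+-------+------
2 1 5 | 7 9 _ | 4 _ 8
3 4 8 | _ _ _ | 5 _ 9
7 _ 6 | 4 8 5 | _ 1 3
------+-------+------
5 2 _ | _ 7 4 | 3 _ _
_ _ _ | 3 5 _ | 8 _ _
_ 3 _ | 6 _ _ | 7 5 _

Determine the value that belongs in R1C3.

Cell R1C3 itself could take any of {2, 3, 9} by direct elimination.
Consider where 3 can go in box 1.
R1C2 is out (column 2 already has a 3).
R2C1 is out (row 2 already has a 3).
R2C2 is out (row 2 already has a 3).
R2C3 is out (row 2 already has a 3).
R3C2 is out (column 2 already has a 3).
So the only cell in box 1 that can hold 3 is R1C3.
Therefore R1C3 = 3.

3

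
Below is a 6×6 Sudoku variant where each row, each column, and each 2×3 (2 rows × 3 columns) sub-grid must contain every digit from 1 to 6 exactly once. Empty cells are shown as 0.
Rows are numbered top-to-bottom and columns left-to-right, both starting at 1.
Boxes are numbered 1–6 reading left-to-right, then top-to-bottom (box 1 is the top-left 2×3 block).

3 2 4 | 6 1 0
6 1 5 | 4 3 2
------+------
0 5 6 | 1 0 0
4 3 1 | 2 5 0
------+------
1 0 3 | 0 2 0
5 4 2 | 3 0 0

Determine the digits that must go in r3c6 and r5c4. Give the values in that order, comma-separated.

3,5

For r3c6:
  Consider where 3 can go in box 4.
  r3c5 is out (column 5 already has a 3).
  r4c6 is out (row 4 already has a 3).
  So the only cell in box 4 that can hold 3 is r3c6.
  So r3c6 = 3.
For r5c4:
  Row 5 already contains {1, 2, 3}.
  Column 4 already contains {1, 2, 3, 4, 6}.
  Its 2×3 block (box 6) already contains {2, 3}.
  The only value from 1–6 not eliminated is 5, so r5c4 = 5.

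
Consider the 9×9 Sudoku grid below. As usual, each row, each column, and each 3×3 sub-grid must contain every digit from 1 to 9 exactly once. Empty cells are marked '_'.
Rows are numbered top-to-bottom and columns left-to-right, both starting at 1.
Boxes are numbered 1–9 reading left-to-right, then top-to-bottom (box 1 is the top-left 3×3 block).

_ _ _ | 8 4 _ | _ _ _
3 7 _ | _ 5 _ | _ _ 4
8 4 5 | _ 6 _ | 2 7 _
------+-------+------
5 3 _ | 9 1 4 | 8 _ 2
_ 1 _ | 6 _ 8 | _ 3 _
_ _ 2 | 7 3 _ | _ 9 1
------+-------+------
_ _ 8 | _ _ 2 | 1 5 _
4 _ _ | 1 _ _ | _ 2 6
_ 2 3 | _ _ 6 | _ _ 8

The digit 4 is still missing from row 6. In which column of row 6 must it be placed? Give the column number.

Consider where 4 can go in row 6.
R6C1 is out (column 1 already has a 4).
R6C2 is out (column 2 already has a 4).
R6C6 is out (column 6 already has a 4).
So the only cell in row 6 that can hold 4 is R6C7.
That is column 7.

7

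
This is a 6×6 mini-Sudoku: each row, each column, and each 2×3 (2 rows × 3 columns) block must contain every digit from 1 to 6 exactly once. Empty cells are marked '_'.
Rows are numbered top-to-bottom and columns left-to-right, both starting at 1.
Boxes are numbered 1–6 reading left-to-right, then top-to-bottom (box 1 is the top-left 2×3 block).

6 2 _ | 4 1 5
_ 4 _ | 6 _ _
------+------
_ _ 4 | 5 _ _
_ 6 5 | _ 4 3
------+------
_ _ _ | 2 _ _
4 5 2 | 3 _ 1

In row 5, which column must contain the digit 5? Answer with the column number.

Consider where 5 can go in row 5.
r5c1 is out (box 5 already has a 5).
r5c2 is out (column 2 already has a 5).
r5c3 is out (column 3 already has a 5).
r5c6 is out (column 6 already has a 5).
So the only cell in row 5 that can hold 5 is r5c5.
That is column 5.

5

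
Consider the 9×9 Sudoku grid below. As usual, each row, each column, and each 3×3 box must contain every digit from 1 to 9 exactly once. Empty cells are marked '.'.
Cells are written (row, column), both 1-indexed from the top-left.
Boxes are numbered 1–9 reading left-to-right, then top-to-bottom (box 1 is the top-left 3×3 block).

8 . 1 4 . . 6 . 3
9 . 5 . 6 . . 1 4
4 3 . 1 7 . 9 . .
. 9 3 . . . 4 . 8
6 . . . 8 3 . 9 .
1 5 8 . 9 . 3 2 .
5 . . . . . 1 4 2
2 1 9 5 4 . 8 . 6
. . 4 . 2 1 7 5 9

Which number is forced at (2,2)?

7

Cell (2,2) itself could take any of {2, 7} by direct elimination.
Consider where 7 can go in row 2.
(2,4) is out (box 2 already has a 7).
(2,6) is out (box 2 already has a 7).
(2,7) is out (column 7 already has a 7).
So the only cell in row 2 that can hold 7 is (2,2).
Therefore (2,2) = 7.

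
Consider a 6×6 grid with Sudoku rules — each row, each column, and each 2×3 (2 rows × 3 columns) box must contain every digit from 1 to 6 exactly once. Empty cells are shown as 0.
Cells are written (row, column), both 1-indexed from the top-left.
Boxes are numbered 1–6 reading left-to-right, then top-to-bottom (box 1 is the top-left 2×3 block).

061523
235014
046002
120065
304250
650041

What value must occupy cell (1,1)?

4

Row 1 already contains {1, 2, 3, 5, 6}.
Column 1 already contains {1, 2, 3, 6}.
Its 2×3 block (box 1) already contains {1, 2, 3, 5, 6}.
The only value from 1–6 not eliminated is 4, so (1,1) = 4.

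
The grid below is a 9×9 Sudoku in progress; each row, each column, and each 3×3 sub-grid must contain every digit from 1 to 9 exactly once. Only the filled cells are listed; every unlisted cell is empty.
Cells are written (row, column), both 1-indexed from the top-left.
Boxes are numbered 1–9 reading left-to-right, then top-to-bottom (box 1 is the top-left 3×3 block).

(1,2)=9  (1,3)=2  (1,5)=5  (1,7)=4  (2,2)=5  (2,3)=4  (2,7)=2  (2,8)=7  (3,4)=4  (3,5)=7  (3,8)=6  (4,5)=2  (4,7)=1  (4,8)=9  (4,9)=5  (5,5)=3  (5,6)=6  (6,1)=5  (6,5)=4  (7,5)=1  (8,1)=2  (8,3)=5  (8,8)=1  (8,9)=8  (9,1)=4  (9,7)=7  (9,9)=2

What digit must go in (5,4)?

5

Cell (5,4) itself could take any of {1, 5, 7, 8, 9} by direct elimination.
Consider where 5 can go in box 5.
(4,4) is out (row 4 already has a 5).
(4,6) is out (row 4 already has a 5).
(6,4) is out (row 6 already has a 5).
(6,6) is out (row 6 already has a 5).
So the only cell in box 5 that can hold 5 is (5,4).
Therefore (5,4) = 5.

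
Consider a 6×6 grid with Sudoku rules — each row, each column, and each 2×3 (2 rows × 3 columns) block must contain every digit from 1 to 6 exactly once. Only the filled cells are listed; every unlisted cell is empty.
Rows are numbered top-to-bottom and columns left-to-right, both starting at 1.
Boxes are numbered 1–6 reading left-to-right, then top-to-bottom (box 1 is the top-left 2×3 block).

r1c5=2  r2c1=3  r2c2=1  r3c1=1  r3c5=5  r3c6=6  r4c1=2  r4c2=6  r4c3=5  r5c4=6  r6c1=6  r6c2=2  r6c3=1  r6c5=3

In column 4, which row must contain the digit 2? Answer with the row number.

Consider where 2 can go in column 4.
r1c4 is out (row 1 already has a 2).
r2c4 is out (box 2 already has a 2).
r4c4 is out (row 4 already has a 2).
r6c4 is out (row 6 already has a 2).
So the only cell in column 4 that can hold 2 is r3c4.
That is row 3.

3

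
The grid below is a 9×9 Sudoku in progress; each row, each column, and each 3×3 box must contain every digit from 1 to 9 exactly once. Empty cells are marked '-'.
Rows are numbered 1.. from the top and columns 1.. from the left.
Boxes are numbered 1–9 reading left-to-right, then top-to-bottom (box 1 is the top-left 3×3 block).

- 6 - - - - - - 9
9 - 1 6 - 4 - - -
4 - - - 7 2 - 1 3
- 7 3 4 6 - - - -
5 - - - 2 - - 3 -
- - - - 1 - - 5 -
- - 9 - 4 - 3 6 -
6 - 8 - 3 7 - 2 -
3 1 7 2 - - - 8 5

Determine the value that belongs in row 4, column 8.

Row 4 already contains {3, 4, 6, 7}.
Column 8 already contains {1, 2, 3, 5, 6, 8}.
Its 3×3 block (box 6) already contains {3, 5}.
The only value from 1–9 not eliminated is 9, so row 4, column 8 = 9.

9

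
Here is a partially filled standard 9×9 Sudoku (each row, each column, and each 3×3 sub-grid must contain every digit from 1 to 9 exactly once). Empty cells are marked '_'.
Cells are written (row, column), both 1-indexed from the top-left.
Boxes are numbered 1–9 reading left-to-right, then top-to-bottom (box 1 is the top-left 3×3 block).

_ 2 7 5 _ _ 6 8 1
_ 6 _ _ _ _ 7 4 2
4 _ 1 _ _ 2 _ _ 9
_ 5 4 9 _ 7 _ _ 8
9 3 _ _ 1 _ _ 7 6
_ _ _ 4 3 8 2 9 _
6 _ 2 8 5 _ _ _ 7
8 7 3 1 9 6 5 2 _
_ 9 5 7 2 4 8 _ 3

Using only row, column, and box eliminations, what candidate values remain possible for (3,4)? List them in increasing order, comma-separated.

3,6

Row 3 already contains {1, 2, 4, 9}.
Column 4 already contains {1, 4, 5, 7, 8, 9}.
Its 3×3 block (box 2) already contains {2, 5}.
Removing those from 1–9 leaves {3, 6} as the candidates for (3,4).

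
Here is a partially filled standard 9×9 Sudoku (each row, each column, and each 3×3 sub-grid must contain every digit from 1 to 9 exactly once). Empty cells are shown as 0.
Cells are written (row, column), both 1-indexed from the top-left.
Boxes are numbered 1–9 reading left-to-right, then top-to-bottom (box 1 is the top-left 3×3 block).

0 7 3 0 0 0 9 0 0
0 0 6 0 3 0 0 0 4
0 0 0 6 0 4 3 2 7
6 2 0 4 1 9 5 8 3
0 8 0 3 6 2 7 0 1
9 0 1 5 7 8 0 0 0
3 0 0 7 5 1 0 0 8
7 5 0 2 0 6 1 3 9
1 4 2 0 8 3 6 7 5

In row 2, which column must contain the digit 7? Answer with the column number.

Consider where 7 can go in row 2.
(2,1) is out (column 1 already has a 7).
(2,2) is out (column 2 already has a 7).
(2,4) is out (column 4 already has a 7).
(2,7) is out (column 7 already has a 7).
(2,8) is out (column 8 already has a 7).
So the only cell in row 2 that can hold 7 is (2,6).
That is column 6.

6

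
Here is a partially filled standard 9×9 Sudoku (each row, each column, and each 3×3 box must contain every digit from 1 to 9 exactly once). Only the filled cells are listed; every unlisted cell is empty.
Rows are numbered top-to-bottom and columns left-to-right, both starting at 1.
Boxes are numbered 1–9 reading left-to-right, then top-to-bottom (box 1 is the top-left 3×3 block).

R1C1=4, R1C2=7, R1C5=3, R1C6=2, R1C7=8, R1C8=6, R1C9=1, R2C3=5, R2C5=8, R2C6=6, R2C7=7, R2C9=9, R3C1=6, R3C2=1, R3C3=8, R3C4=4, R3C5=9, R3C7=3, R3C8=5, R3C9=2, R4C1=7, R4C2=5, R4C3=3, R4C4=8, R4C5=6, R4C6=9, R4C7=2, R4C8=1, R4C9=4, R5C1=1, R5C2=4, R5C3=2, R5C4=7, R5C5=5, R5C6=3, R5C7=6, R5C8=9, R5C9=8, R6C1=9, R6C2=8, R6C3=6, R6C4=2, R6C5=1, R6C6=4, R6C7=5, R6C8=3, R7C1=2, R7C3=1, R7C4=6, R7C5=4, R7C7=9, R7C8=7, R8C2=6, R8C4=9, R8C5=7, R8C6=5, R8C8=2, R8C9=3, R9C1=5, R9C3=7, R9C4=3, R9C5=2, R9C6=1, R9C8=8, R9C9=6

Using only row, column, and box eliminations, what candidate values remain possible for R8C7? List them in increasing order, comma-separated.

Row 8 already contains {2, 3, 5, 6, 7, 9}.
Column 7 already contains {2, 3, 5, 6, 7, 8, 9}.
Its 3×3 block (box 9) already contains {2, 3, 6, 7, 8, 9}.
Removing those from 1–9 leaves {1, 4} as the candidates for R8C7.

1,4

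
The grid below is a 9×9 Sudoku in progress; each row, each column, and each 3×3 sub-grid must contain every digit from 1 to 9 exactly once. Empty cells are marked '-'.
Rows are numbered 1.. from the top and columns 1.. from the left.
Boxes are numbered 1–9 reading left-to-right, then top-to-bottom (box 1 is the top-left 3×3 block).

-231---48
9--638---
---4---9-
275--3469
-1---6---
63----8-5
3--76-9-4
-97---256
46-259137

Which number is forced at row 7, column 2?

Cell row 7, column 2 itself could take any of {5, 8} by direct elimination.
Consider where 5 can go in box 7.
row 7, column 3 is out (column 3 already has a 5).
row 8, column 1 is out (row 8 already has a 5).
row 9, column 3 is out (row 9 already has a 5).
So the only cell in box 7 that can hold 5 is row 7, column 2.
Therefore row 7, column 2 = 5.

5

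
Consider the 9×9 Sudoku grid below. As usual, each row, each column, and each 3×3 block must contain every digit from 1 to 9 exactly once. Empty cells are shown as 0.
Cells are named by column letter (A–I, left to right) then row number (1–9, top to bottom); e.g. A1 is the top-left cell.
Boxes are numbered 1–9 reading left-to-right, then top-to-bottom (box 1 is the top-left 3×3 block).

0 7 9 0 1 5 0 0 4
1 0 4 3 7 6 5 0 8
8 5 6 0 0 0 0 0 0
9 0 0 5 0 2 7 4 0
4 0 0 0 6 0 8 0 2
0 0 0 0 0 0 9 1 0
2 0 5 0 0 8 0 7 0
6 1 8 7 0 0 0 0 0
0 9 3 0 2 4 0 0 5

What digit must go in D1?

8

Cell D1 itself could take any of {2, 8} by direct elimination.
Consider where 8 can go in row 1.
A1 is out (column A already has a 8).
G1 is out (column G already has a 8).
H1 is out (box 3 already has a 8).
So the only cell in row 1 that can hold 8 is D1.
Therefore D1 = 8.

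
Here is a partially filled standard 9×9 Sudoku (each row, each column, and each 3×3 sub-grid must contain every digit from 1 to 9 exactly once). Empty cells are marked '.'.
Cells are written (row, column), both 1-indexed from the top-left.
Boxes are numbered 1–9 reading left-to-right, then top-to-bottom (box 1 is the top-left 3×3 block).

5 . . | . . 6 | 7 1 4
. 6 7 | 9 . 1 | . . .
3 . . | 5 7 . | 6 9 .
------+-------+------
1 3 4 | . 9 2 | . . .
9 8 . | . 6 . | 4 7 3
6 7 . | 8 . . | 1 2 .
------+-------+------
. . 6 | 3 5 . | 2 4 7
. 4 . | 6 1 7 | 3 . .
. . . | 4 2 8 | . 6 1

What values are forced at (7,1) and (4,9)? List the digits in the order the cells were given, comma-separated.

8,6

For (7,1):
  Row 7 already contains {2, 3, 4, 5, 6, 7}.
  Column 1 already contains {1, 3, 5, 6, 9}.
  Its 3×3 block (box 7) already contains {4, 6}.
  The only value from 1–9 not eliminated is 8, so (7,1) = 8.
For (4,9):
  Consider where 6 can go in column 9.
  (2,9) is out (row 2 already has a 6).
  (3,9) is out (row 3 already has a 6).
  (6,9) is out (row 6 already has a 6).
  (8,9) is out (row 8 already has a 6).
  So the only cell in column 9 that can hold 6 is (4,9).
  So (4,9) = 6.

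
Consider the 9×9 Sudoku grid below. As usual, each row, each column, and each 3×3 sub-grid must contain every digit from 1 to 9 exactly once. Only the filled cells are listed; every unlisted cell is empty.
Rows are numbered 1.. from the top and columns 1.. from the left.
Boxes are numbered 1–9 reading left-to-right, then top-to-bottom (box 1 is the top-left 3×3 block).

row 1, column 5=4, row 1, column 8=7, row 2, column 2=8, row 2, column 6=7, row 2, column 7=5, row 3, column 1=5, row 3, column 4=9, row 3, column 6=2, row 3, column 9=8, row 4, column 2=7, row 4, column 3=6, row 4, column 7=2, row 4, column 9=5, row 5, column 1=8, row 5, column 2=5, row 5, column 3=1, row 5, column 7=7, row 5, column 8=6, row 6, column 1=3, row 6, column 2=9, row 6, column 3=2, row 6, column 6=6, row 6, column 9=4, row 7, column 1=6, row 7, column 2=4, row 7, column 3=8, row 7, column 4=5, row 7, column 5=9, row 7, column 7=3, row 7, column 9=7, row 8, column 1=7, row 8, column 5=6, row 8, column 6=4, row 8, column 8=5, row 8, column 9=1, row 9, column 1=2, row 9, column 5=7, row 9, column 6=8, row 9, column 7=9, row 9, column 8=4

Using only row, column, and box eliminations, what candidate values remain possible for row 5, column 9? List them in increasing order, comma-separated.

Row 5 already contains {1, 5, 6, 7, 8}.
Column 9 already contains {1, 4, 5, 7, 8}.
Its 3×3 block (box 6) already contains {2, 4, 5, 6, 7}.
Removing those from 1–9 leaves {3, 9} as the candidates for row 5, column 9.

3,9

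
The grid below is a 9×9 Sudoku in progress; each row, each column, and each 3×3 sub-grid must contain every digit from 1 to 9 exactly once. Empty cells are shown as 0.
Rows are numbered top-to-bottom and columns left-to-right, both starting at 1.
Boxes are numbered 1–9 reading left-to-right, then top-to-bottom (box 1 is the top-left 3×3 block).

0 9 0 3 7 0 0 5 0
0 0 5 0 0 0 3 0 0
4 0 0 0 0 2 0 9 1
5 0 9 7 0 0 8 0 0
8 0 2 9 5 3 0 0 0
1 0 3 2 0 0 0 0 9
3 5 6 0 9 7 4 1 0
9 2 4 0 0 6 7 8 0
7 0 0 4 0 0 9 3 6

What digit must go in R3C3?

Cell R3C3 itself could take any of {7, 8} by direct elimination.
Consider where 7 can go in column 3.
R1C3 is out (row 1 already has a 7).
R9C3 is out (row 9 already has a 7).
So the only cell in column 3 that can hold 7 is R3C3.
Therefore R3C3 = 7.

7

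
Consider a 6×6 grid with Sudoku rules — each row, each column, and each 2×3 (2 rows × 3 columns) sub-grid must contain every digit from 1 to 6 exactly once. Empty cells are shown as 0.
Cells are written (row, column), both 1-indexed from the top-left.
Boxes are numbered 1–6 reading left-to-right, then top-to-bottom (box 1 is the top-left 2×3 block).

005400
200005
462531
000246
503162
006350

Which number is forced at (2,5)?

Row 2 already contains {2, 5}.
Column 5 already contains {3, 4, 5, 6}.
Its 2×3 block (box 2) already contains {4, 5}.
The only value from 1–6 not eliminated is 1, so (2,5) = 1.

1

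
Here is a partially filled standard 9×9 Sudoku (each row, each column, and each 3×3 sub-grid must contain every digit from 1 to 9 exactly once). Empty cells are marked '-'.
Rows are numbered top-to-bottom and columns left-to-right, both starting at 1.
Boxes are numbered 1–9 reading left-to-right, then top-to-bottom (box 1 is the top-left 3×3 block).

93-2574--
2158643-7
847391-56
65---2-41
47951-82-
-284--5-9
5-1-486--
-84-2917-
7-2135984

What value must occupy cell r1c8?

1

Row 1 already contains {2, 3, 4, 5, 7, 9}.
Column 8 already contains {2, 4, 5, 7, 8}.
Its 3×3 block (box 3) already contains {3, 4, 5, 6, 7}.
The only value from 1–9 not eliminated is 1, so r1c8 = 1.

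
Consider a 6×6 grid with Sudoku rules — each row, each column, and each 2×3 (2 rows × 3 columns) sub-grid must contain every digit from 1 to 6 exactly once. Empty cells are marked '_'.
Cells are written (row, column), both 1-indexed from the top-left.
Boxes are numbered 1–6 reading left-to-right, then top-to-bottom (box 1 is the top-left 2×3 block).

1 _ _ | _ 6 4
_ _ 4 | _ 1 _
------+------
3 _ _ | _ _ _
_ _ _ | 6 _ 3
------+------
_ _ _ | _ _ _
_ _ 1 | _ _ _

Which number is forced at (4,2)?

1

Cell (4,2) itself could take any of {1, 2, 4, 5} by direct elimination.
Consider where 1 can go in row 4.
(4,1) is out (column 1 already has a 1).
(4,3) is out (column 3 already has a 1).
(4,5) is out (column 5 already has a 1).
So the only cell in row 4 that can hold 1 is (4,2).
Therefore (4,2) = 1.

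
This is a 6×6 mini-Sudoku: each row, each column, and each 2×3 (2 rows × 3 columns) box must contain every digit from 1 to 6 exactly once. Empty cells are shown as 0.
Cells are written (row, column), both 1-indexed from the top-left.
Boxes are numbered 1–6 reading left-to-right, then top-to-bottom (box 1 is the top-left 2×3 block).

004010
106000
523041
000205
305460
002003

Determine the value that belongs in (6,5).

Row 6 already contains {2, 3}.
Column 5 already contains {1, 4, 6}.
Its 2×3 block (box 6) already contains {3, 4, 6}.
The only value from 1–6 not eliminated is 5, so (6,5) = 5.

5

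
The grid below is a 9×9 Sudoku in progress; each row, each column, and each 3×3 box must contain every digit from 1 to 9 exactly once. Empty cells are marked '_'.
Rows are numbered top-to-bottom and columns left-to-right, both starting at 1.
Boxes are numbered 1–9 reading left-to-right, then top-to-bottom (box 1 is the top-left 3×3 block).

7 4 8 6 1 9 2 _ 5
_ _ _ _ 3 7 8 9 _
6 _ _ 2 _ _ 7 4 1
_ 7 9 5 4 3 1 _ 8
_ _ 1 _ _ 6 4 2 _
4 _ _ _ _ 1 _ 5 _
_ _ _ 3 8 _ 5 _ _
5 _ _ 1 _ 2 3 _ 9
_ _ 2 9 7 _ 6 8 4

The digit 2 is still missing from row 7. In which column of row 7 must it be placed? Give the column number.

Consider where 2 can go in row 7.
R7C1 is out (box 7 already has a 2).
R7C2 is out (box 7 already has a 2).
R7C3 is out (column 3 already has a 2).
R7C6 is out (column 6 already has a 2).
R7C8 is out (column 8 already has a 2).
So the only cell in row 7 that can hold 2 is R7C9.
That is column 9.

9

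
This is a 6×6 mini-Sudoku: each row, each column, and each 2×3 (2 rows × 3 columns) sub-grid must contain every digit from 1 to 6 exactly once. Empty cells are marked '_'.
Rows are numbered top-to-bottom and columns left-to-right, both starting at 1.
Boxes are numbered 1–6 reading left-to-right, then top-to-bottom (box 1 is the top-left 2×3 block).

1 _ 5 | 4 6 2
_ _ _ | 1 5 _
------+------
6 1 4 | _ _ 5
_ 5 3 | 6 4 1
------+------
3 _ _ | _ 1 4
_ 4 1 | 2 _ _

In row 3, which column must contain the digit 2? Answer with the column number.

Consider where 2 can go in row 3.
R3C4 is out (column 4 already has a 2).
So the only cell in row 3 that can hold 2 is R3C5.
That is column 5.

5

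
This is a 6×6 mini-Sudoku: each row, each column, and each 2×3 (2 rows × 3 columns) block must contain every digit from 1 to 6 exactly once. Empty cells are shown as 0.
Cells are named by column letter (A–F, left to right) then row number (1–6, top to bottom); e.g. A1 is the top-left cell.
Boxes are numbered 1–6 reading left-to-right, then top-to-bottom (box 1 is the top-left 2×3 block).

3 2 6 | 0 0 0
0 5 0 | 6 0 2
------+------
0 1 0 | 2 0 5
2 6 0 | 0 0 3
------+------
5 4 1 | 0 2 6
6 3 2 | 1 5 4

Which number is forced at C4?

Cell C4 itself could take any of {4, 5} by direct elimination.
Consider where 5 can go in column C.
C2 is out (row 2 already has a 5).
C3 is out (row 3 already has a 5).
So the only cell in column C that can hold 5 is C4.
Therefore C4 = 5.

5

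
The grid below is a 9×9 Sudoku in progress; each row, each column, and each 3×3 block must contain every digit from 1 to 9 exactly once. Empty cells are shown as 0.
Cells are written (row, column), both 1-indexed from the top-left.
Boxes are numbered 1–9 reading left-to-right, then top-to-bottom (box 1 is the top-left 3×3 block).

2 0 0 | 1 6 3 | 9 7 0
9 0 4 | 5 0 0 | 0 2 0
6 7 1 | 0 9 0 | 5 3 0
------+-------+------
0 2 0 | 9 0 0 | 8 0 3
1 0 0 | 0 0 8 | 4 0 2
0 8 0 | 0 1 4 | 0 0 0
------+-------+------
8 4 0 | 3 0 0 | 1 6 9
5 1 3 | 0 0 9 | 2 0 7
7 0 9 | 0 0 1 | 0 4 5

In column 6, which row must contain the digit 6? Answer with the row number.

4

Consider where 6 can go in column 6.
(2,6) is out (box 2 already has a 6).
(3,6) is out (row 3 already has a 6).
(7,6) is out (row 7 already has a 6).
So the only cell in column 6 that can hold 6 is (4,6).
That is row 4.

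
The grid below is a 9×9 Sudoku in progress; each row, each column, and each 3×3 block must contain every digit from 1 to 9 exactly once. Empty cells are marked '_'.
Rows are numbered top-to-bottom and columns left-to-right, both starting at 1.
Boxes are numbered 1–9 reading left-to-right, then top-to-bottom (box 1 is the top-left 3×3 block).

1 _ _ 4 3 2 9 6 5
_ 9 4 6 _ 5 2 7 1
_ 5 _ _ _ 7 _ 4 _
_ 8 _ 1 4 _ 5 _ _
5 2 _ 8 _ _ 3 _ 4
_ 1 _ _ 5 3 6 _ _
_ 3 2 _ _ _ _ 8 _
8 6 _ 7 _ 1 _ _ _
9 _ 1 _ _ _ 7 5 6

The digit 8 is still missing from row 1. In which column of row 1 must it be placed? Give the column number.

Consider where 8 can go in row 1.
r1c2 is out (column 2 already has a 8).
So the only cell in row 1 that can hold 8 is r1c3.
That is column 3.

3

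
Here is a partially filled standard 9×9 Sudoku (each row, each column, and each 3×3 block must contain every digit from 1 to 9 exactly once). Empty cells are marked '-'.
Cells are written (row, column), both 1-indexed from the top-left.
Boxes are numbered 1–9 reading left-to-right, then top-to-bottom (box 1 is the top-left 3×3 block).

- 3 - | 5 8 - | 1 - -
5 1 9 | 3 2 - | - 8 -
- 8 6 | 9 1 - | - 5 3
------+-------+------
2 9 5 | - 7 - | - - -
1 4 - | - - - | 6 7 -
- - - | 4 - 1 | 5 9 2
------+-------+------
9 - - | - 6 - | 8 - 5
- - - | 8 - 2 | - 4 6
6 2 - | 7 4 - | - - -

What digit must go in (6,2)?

Cell (6,2) itself could take any of {6, 7} by direct elimination.
Consider where 6 can go in row 6.
(6,1) is out (column 1 already has a 6).
(6,3) is out (column 3 already has a 6).
(6,5) is out (column 5 already has a 6).
So the only cell in row 6 that can hold 6 is (6,2).
Therefore (6,2) = 6.

6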